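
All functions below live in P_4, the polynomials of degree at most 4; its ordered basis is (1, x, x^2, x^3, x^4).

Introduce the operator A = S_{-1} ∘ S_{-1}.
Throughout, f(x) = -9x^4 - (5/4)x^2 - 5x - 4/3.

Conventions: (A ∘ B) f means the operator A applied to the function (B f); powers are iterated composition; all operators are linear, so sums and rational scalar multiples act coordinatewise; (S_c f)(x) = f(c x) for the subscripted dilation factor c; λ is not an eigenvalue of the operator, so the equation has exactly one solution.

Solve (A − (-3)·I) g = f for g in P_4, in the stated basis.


write g with unknown coordinates in the stated basis and equate coefficients in (A − (-3)·I) g = f
solving from the highest basis element down gives g = -(9/4)x^4 - (5/16)x^2 - (5/4)x - 1/3
check: A g = -(9/4)x^4 - (5/16)x^2 - (5/4)x - 1/3
so A g − (-3)·g = -9x^4 - (5/4)x^2 - 5x - 4/3 = f ✓

g(x) = -(9/4)x^4 - (5/16)x^2 - (5/4)x - 1/3


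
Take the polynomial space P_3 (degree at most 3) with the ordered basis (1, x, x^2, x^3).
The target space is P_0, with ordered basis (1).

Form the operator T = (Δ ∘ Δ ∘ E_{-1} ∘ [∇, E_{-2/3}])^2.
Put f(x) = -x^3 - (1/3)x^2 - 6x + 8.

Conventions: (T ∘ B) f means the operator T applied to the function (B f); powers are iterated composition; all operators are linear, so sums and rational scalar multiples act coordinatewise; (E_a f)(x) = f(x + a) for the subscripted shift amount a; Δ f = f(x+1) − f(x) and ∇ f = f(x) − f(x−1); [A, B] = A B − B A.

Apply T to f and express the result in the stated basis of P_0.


g(x) = 0

E_{-2/3} f = -x^3 + (5/3)x^2 - (62/9)x + 328/27
∇ E_{-2/3} f = -3x^2 + (19/3)x - 86/9
∇ f = -3x^2 + (7/3)x - 20/3
E_{-2/3} ∇ f = -3x^2 + (19/3)x - 86/9
[∇, E_{-2/3}] f = 0
E_{-1} [∇, E_{-2/3}] f = 0
Δ (E_{-1} ∘ [∇, E_{-2/3}]) f = 0
Δ Δ (E_{-1} ∘ [∇, E_{-2/3}]) f = 0
E_{-2/3} (Δ ∘ Δ ∘ E_{-1} ∘ [∇, E_{-2/3}]) f = 0
∇ E_{-2/3} (Δ ∘ Δ ∘ E_{-1} ∘ [∇, E_{-2/3}]) f = 0
∇ (Δ ∘ Δ ∘ E_{-1} ∘ [∇, E_{-2/3}]) f = 0
E_{-2/3} ∇ (Δ ∘ Δ ∘ E_{-1} ∘ [∇, E_{-2/3}]) f = 0
[∇, E_{-2/3}] (Δ ∘ Δ ∘ E_{-1} ∘ [∇, E_{-2/3}]) f = 0
E_{-1} [∇, E_{-2/3}] (Δ ∘ Δ ∘ E_{-1} ∘ [∇, E_{-2/3}]) f = 0
Δ (E_{-1} ∘ [∇, E_{-2/3}]) (Δ ∘ Δ ∘ E_{-1} ∘ [∇, E_{-2/3}]) f = 0
Δ Δ (E_{-1} ∘ [∇, E_{-2/3}]) (Δ ∘ Δ ∘ E_{-1} ∘ [∇, E_{-2/3}]) f = 0


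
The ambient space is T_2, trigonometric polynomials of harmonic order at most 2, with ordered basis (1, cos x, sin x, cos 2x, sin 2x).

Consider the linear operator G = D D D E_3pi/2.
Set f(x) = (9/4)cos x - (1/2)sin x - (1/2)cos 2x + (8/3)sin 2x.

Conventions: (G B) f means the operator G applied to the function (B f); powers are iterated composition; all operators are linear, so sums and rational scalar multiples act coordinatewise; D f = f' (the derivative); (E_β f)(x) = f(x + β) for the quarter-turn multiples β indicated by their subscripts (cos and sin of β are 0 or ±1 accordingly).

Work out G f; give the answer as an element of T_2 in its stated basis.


E_3pi/2 f = (1/2)cos x + (9/4)sin x + (1/2)cos 2x - (8/3)sin 2x
D E_3pi/2 f = (9/4)cos x - (1/2)sin x - (16/3)cos 2x - sin 2x
D D E_3pi/2 f = -(1/2)cos x - (9/4)sin x - 2cos 2x + (32/3)sin 2x
D D D E_3pi/2 f = -(9/4)cos x + (1/2)sin x + (64/3)cos 2x + 4sin 2x

the image equals g(x) = -(9/4)cos x + (1/2)sin x + (64/3)cos 2x + 4sin 2x


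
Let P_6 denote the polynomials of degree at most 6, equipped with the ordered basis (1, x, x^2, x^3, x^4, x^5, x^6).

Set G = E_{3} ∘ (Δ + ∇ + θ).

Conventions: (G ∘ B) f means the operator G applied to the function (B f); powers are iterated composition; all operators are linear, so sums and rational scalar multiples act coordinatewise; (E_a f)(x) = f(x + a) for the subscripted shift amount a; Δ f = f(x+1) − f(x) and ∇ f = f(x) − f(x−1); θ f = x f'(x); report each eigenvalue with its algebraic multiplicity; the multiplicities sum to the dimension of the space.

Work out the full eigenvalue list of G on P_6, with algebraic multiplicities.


λ = 0 (multiplicity 1), λ = 1 (multiplicity 1), λ = 2 (multiplicity 1), λ = 3 (multiplicity 1), λ = 4 (multiplicity 1), λ = 5 (multiplicity 1), λ = 6 (multiplicity 1)

image of 1: 0
image of x: x + 5
image of x^2: 2x^2 + 16x + 30
image of x^3: 3x^3 + 33x^2 + 117x + 137
image of x^4: 4x^4 + 56x^3 + 288x^2 + 656x + 564
image of x^5: 5x^5 + 85x^4 + 570x^3 + 1910x^2 + 3225x + 2207
image of x^6: 6x^6 + 120x^5 + 990x^4 + 4360x^3 + 10890x^2 + 14700x + 8406
the matrix is upper triangular; its diagonal is (0, 1, 2, 3, 4, 5, 6)
for a triangular matrix the eigenvalues are the diagonal entries, with algebraic multiplicity their repetition count


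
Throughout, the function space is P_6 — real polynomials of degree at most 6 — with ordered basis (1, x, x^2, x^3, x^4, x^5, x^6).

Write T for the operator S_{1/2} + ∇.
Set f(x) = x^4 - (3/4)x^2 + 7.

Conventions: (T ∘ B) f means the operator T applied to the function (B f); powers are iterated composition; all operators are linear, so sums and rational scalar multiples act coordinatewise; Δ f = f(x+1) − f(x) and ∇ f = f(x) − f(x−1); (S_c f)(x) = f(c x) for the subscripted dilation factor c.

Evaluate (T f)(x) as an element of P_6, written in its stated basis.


S_{1/2} f = (1/16)x^4 - (3/16)x^2 + 7
∇ f = 4x^3 - 6x^2 + (5/2)x - 1/4
(S_{1/2} + ∇) f = (1/16)x^4 + 4x^3 - (99/16)x^2 + (5/2)x + 27/4

the image equals g(x) = (1/16)x^4 + 4x^3 - (99/16)x^2 + (5/2)x + 27/4


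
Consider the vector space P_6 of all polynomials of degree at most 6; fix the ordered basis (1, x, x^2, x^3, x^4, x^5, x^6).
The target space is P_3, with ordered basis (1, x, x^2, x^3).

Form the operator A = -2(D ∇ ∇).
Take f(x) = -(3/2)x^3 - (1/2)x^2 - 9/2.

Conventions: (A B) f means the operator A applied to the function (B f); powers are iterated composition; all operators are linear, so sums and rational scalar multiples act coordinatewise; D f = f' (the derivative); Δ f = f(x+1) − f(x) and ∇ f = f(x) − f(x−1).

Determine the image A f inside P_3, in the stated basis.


∇ f = -(9/2)x^2 + (7/2)x - 1
∇ ∇ f = -9x + 8
D ∇ ∇ f = -9
(-2(D ∇ ∇)) f = 18

the result is g(x) = 18


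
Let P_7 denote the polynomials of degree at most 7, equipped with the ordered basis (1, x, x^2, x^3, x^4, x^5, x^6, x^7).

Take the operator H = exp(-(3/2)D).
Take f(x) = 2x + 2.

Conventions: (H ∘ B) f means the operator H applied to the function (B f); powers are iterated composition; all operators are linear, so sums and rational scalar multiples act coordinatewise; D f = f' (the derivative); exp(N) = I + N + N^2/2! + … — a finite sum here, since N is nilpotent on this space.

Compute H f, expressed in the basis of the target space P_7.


the image equals g(x) = 2x - 1

order-1 term: -3
the series for exp(-(3/2)D) f terminates at order 1
exp(-(3/2)D) f = 2x - 1


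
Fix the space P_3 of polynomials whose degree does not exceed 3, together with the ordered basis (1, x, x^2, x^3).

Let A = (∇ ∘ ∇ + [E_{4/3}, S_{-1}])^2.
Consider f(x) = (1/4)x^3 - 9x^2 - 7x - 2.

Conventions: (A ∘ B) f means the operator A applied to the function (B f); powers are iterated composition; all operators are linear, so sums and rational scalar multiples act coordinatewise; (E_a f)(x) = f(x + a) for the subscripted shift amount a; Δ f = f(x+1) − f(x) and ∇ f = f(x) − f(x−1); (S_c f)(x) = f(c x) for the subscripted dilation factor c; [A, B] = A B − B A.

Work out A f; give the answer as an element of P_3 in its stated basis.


the image equals g(x) = -(32/3)x + 120

∇ f = (3/4)x^2 - (75/4)x + 9/4
∇ ∇ f = (3/2)x - 39/2
S_{-1} f = -(1/4)x^3 - 9x^2 + 7x - 2
E_{4/3} S_{-1} f = -(1/4)x^3 - 10x^2 - (55/3)x - 250/27
E_{4/3} f = (1/4)x^3 - 8x^2 - (89/3)x - 722/27
S_{-1} E_{4/3} f = -(1/4)x^3 - 8x^2 + (89/3)x - 722/27
[E_{4/3}, S_{-1}] f = -2x^2 - 48x + 472/27
(∇ ∘ ∇ + [E_{4/3}, S_{-1}]) f = -2x^2 - (93/2)x - 109/54
∇ (∇ ∘ ∇ + [E_{4/3}, S_{-1}]) f = -4x - 89/2
∇ ∇ (∇ ∘ ∇ + [E_{4/3}, S_{-1}]) f = -4
S_{-1} (∇ ∘ ∇ + [E_{4/3}, S_{-1}]) f = -2x^2 + (93/2)x - 109/54
E_{4/3} S_{-1} (∇ ∘ ∇ + [E_{4/3}, S_{-1}]) f = -2x^2 + (247/6)x + 3047/54
E_{4/3} (∇ ∘ ∇ + [E_{4/3}, S_{-1}]) f = -2x^2 - (311/6)x - 3649/54
S_{-1} E_{4/3} (∇ ∘ ∇ + [E_{4/3}, S_{-1}]) f = -2x^2 + (311/6)x - 3649/54
[E_{4/3}, S_{-1}] (∇ ∘ ∇ + [E_{4/3}, S_{-1}]) f = -(32/3)x + 124
(∇ ∘ ∇ + [E_{4/3}, S_{-1}]) (∇ ∘ ∇ + [E_{4/3}, S_{-1}]) f = -(32/3)x + 120


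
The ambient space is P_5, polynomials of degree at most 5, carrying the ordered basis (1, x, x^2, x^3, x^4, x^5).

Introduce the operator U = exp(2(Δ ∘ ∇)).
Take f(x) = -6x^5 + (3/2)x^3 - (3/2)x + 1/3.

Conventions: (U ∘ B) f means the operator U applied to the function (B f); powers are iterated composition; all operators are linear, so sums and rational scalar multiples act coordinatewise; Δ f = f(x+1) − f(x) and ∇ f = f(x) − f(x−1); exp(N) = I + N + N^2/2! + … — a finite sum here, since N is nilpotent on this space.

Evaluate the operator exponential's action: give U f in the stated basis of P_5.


the image equals g(x) = -6x^5 - (477/2)x^3 - (3087/2)x + 1/3

order-1 term: -240x^3 - 102x
order-2 term: -1440x
the series for exp(2(Δ ∘ ∇)) f terminates at order 2
exp(2(Δ ∘ ∇)) f = -6x^5 - (477/2)x^3 - (3087/2)x + 1/3


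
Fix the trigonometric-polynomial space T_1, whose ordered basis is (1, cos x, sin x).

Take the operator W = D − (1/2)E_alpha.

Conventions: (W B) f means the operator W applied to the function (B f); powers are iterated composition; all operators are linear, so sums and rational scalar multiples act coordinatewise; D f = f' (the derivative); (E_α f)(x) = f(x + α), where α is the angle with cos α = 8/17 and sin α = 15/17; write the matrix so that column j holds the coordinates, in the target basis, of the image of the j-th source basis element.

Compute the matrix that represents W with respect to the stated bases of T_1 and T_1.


image of 1: -1/2
image of cos x: -(4/17)cos x - (19/34)sin x
image of sin x: (19/34)cos x - (4/17)sin x
each image's coordinates form column j of the matrix

the matrix is [[-1/2, 0, 0]; [0, -4/17, 19/34]; [0, -19/34, -4/17]] (rows listed top to bottom)


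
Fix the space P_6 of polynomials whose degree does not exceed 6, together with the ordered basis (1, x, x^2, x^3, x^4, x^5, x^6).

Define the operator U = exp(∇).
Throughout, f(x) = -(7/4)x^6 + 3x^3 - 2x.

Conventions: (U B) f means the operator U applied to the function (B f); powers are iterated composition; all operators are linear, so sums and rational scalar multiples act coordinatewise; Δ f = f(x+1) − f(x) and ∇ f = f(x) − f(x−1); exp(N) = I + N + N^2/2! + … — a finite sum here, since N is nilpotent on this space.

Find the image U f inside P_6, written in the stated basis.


order-1 term: -(21/2)x^5 + (105/4)x^4 - 35x^3 + (141/4)x^2 - (39/2)x + 11/4
order-2 term: -(105/4)x^4 + 105x^3 - (735/4)x^2 + (333/2)x - 253/4
order-3 term: -35x^3 + (315/2)x^2 - (525/2)x + 321/2
order-4 term: -(105/4)x^2 + 105x - 455/4
order-5 term: -(21/2)x + 105/4
order-6 term: -7/4
the series for exp(∇) f terminates at order 6
exp(∇) f = -(7/4)x^6 - (21/2)x^5 + 38x^3 - (69/4)x^2 - 23x + 43/4

the image equals g(x) = -(7/4)x^6 - (21/2)x^5 + 38x^3 - (69/4)x^2 - 23x + 43/4


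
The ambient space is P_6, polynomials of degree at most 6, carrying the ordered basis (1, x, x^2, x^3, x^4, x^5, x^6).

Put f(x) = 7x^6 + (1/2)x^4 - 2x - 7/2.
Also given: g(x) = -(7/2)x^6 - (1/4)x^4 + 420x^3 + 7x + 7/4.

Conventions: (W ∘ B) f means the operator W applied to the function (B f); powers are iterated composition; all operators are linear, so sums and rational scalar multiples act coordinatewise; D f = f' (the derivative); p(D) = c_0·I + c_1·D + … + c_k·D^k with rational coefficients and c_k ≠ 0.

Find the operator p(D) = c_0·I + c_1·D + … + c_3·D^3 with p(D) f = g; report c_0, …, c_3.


D^0 f = 7x^6 + (1/2)x^4 - 2x - 7/2
D^1 f = 42x^5 + 2x^3 - 2
D^2 f = 210x^4 + 6x^2
D^3 f = 840x^3 + 12x
matching coefficients of g against c_0 f + c_1 Df + … from the top degree down determines the c_i
solution: c_0 = -1/2, c_1 = 0, c_2 = 0, c_3 = 1/2

c_0 = -1/2, c_1 = 0, c_2 = 0, c_3 = 1/2


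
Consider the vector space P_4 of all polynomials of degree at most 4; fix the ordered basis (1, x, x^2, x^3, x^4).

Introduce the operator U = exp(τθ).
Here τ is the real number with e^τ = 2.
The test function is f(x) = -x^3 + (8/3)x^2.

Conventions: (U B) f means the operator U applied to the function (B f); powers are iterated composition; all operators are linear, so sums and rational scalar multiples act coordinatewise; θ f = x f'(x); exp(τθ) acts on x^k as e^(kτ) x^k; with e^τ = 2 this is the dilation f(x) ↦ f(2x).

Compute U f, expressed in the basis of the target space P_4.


exp(τθ) x^k = e^(kτ) x^k; with e^τ = 2 this sends x^k to 2^k x^k
x^2 ↦ 4 x^2
x^3 ↦ 8 x^3
applying this coordinatewise to f: exp(τθ) f = -8x^3 + (32/3)x^2

the result is g(x) = -8x^3 + (32/3)x^2


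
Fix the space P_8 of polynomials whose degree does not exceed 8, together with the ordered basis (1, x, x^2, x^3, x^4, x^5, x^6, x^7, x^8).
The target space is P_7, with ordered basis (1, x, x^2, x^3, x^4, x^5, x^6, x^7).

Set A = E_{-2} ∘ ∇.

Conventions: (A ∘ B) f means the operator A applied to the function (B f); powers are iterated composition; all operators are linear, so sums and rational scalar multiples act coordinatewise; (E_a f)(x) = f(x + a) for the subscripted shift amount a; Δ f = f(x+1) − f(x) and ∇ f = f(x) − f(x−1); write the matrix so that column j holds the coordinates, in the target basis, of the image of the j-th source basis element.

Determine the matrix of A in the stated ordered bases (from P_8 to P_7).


image of 1: 0
image of x: 1
image of x^2: 2x - 5
image of x^3: 3x^2 - 15x + 19
image of x^4: 4x^3 - 30x^2 + 76x - 65
image of x^5: 5x^4 - 50x^3 + 190x^2 - 325x + 211
image of x^6: 6x^5 - 75x^4 + 380x^3 - 975x^2 + 1266x - 665
image of x^7: 7x^6 - 105x^5 + 665x^4 - 2275x^3 + 4431x^2 - 4655x + 2059
image of x^8: 8x^7 - 140x^6 + 1064x^5 - 4550x^4 + 11816x^3 - 18620x^2 + 16472x - 6305
each image's coordinates form column j of the matrix

the matrix is [[0, 1, -5, 19, -65, 211, -665, 2059, -6305]; [0, 0, 2, -15, 76, -325, 1266, -4655, 16472]; [0, 0, 0, 3, -30, 190, -975, 4431, -18620]; [0, 0, 0, 0, 4, -50, 380, -2275, 11816]; [0, 0, 0, 0, 0, 5, -75, 665, -4550]; [0, 0, 0, 0, 0, 0, 6, -105, 1064]; [0, 0, 0, 0, 0, 0, 0, 7, -140]; [0, 0, 0, 0, 0, 0, 0, 0, 8]] (rows listed top to bottom)


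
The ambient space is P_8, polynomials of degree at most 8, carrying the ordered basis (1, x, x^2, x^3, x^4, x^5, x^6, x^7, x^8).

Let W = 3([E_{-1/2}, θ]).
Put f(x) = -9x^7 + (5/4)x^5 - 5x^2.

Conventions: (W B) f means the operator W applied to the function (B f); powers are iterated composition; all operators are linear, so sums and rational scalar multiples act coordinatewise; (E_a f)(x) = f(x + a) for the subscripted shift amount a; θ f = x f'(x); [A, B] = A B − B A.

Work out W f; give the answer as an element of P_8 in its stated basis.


θ f = -63x^7 + (25/4)x^5 - 10x^2
E_{-1/2} θ f = -63x^7 + (441/2)x^6 - (649/2)x^5 + 260x^4 - (1955/16)x^3 + (753/32)x^2 + (81/16)x - 141/64
E_{-1/2} f = -9x^7 + (63/2)x^6 - 46x^5 + (145/4)x^4 - (265/16)x^3 - (21/32)x^2 + (141/32)x - 39/32
θ E_{-1/2} f = -63x^7 + 189x^6 - 230x^5 + 145x^4 - (795/16)x^3 - (21/16)x^2 + (141/32)x
[E_{-1/2}, θ] f = (63/2)x^6 - (189/2)x^5 + 115x^4 - (145/2)x^3 + (795/32)x^2 + (21/32)x - 141/64
(3([E_{-1/2}, θ])) f = (189/2)x^6 - (567/2)x^5 + 345x^4 - (435/2)x^3 + (2385/32)x^2 + (63/32)x - 423/64

the result is g(x) = (189/2)x^6 - (567/2)x^5 + 345x^4 - (435/2)x^3 + (2385/32)x^2 + (63/32)x - 423/64


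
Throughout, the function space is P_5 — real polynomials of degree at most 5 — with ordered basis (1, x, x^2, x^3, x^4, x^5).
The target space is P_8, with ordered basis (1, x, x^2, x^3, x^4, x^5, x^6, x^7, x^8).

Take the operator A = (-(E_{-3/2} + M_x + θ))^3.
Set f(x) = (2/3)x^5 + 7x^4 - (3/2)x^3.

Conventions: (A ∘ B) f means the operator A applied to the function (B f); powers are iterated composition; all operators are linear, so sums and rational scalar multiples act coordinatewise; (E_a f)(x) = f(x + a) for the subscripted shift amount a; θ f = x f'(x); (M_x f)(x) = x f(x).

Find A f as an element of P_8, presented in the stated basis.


the result is g(x) = -(2/3)x^8 - 21x^7 - (1147/6)x^6 - 471x^5 - 12x^4 - 1029x^3 + (3159/4)x^2 + (40527/32)x - 144585/64

E_{-3/2} f = (2/3)x^5 + 2x^4 - (57/2)x^3 + (315/4)x^2 - (351/4)x + 567/16
M_x f = (2/3)x^6 + 7x^5 - (3/2)x^4
θ f = (10/3)x^5 + 28x^4 - (9/2)x^3
(E_{-3/2} + M_x + θ) f = (2/3)x^6 + 11x^5 + (57/2)x^4 - 33x^3 + (315/4)x^2 - (351/4)x + 567/16
(-(E_{-3/2} + M_x + θ)) f = -(2/3)x^6 - 11x^5 - (57/2)x^4 + 33x^3 - (315/4)x^2 + (351/4)x - 567/16
E_{-3/2} (-(E_{-3/2} + M_x + θ)) f = -(2/3)x^6 - 5x^5 + (63/2)x^4 + (3/2)x^3 - (2331/8)x^2 + (10935/16)x - 16767/32
M_x (-(E_{-3/2} + M_x + θ)) f = -(2/3)x^7 - 11x^6 - (57/2)x^5 + 33x^4 - (315/4)x^3 + (351/4)x^2 - (567/16)x
θ (-(E_{-3/2} + M_x + θ)) f = -4x^6 - 55x^5 - 114x^4 + 99x^3 - (315/2)x^2 + (351/4)x
(E_{-3/2} + M_x + θ) (-(E_{-3/2} + M_x + θ)) f = -(2/3)x^7 - (47/3)x^6 - (177/2)x^5 - (99/2)x^4 + (87/4)x^3 - (2889/8)x^2 + (2943/4)x - 16767/32
(-(E_{-3/2} + M_x + θ)) (-(E_{-3/2} + M_x + θ)) f = (2/3)x^7 + (47/3)x^6 + (177/2)x^5 + (99/2)x^4 - (87/4)x^3 + (2889/8)x^2 - (2943/4)x + 16767/32
E_{-3/2} (-(E_{-3/2} + M_x + θ)) (-(E_{-3/2} + M_x + θ)) f = (2/3)x^7 + (26/3)x^6 - 21x^5 - (657/4)x^4 + (5865/8)x^3 - (3105/4)x^2 - (16875/16)x + 144585/64
M_x (-(E_{-3/2} + M_x + θ)) (-(E_{-3/2} + M_x + θ)) f = (2/3)x^8 + (47/3)x^7 + (177/2)x^6 + (99/2)x^5 - (87/4)x^4 + (2889/8)x^3 - (2943/4)x^2 + (16767/32)x
θ (-(E_{-3/2} + M_x + θ)) (-(E_{-3/2} + M_x + θ)) f = (14/3)x^7 + 94x^6 + (885/2)x^5 + 198x^4 - (261/4)x^3 + (2889/4)x^2 - (2943/4)x
(E_{-3/2} + M_x + θ) (-(E_{-3/2} + M_x + θ)) (-(E_{-3/2} + M_x + θ)) f = (2/3)x^8 + 21x^7 + (1147/6)x^6 + 471x^5 + 12x^4 + 1029x^3 - (3159/4)x^2 - (40527/32)x + 144585/64
(-(E_{-3/2} + M_x + θ)) (-(E_{-3/2} + M_x + θ)) (-(E_{-3/2} + M_x + θ)) f = -(2/3)x^8 - 21x^7 - (1147/6)x^6 - 471x^5 - 12x^4 - 1029x^3 + (3159/4)x^2 + (40527/32)x - 144585/64


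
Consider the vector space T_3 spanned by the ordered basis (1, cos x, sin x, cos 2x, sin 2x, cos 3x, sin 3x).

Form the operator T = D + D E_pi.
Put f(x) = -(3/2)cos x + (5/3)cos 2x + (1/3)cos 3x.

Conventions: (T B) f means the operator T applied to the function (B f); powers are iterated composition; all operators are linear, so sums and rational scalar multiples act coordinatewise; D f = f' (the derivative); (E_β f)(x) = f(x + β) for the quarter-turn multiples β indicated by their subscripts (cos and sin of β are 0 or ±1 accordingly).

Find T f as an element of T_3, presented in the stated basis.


D f = (3/2)sin x - (10/3)sin 2x - sin 3x
E_pi f = (3/2)cos x + (5/3)cos 2x - (1/3)cos 3x
D E_pi f = -(3/2)sin x - (10/3)sin 2x + sin 3x
(D + D E_pi) f = -(20/3)sin 2x

the image equals g(x) = -(20/3)sin 2x


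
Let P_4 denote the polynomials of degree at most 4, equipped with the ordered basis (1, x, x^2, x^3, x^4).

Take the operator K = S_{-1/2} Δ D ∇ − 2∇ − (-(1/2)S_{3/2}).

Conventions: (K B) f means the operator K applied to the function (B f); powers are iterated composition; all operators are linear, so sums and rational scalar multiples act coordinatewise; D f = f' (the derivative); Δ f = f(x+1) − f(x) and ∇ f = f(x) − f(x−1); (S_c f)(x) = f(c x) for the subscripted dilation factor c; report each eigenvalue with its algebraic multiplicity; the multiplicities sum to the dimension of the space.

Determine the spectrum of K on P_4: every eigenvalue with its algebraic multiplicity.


λ = 1/2 (multiplicity 1), λ = 3/4 (multiplicity 1), λ = 9/8 (multiplicity 1), λ = 27/16 (multiplicity 1), λ = 81/32 (multiplicity 1)

image of 1: 1/2
image of x: (3/4)x - 2
image of x^2: (9/8)x^2 - 4x + 2
image of x^3: (27/16)x^3 - 6x^2 + 6x + 4
image of x^4: (81/32)x^4 - 8x^3 + 12x^2 - 20x + 2
the matrix is upper triangular; its diagonal is (1/2, 3/4, 9/8, 27/16, 81/32)
for a triangular matrix the eigenvalues are the diagonal entries, with algebraic multiplicity their repetition count


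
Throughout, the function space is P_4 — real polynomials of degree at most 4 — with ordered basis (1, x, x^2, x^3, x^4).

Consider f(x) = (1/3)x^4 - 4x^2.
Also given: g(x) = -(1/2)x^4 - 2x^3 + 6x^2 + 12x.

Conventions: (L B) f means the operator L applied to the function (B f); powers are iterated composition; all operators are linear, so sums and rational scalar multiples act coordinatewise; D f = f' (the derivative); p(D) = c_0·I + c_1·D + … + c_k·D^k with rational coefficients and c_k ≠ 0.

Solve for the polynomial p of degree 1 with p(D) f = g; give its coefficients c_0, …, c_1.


p(D) = -(3/2)·I − (3/2)·D, i.e. c_0 = -3/2, c_1 = -3/2

D^0 f = (1/3)x^4 - 4x^2
D^1 f = (4/3)x^3 - 8x
matching coefficients of g against c_0 f + c_1 Df + … from the top degree down determines the c_i
solution: c_0 = -3/2, c_1 = -3/2


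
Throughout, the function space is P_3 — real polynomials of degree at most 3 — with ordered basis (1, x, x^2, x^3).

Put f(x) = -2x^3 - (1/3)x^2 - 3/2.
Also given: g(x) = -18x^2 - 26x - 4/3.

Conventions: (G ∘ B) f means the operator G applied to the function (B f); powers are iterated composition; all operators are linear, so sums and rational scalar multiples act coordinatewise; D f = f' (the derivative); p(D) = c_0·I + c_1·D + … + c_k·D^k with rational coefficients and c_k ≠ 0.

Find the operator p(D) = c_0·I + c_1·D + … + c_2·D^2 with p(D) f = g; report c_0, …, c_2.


c_0 = 0, c_1 = 3, c_2 = 2

D^0 f = -2x^3 - (1/3)x^2 - 3/2
D^1 f = -6x^2 - (2/3)x
D^2 f = -12x - 2/3
matching coefficients of g against c_0 f + c_1 Df + … from the top degree down determines the c_i
solution: c_0 = 0, c_1 = 3, c_2 = 2


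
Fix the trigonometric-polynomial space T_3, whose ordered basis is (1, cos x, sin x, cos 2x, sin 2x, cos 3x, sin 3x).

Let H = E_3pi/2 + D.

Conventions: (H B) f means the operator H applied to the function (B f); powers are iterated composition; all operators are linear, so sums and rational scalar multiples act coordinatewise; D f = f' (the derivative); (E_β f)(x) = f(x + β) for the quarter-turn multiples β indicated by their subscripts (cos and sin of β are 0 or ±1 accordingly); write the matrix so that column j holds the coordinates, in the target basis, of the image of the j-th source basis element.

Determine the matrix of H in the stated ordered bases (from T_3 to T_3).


image of 1: 1
image of cos x: 0
image of sin x: 0
image of cos 2x: -cos 2x - 2sin 2x
image of sin 2x: 2cos 2x - sin 2x
image of cos 3x: -4sin 3x
image of sin 3x: 4cos 3x
each image's coordinates form column j of the matrix

the matrix is [[1, 0, 0, 0, 0, 0, 0]; [0, 0, 0, 0, 0, 0, 0]; [0, 0, 0, 0, 0, 0, 0]; [0, 0, 0, -1, 2, 0, 0]; [0, 0, 0, -2, -1, 0, 0]; [0, 0, 0, 0, 0, 0, 4]; [0, 0, 0, 0, 0, -4, 0]] (rows listed top to bottom)


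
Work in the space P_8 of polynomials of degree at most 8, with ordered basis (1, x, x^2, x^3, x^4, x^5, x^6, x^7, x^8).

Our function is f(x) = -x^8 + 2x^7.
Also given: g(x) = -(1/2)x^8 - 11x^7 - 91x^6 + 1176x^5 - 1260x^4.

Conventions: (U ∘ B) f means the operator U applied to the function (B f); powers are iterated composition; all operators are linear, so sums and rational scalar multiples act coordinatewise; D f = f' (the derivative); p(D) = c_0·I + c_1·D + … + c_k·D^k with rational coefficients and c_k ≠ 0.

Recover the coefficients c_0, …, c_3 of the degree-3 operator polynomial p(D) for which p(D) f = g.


D^0 f = -x^8 + 2x^7
D^1 f = -8x^7 + 14x^6
D^2 f = -56x^6 + 84x^5
D^3 f = -336x^5 + 420x^4
matching coefficients of g against c_0 f + c_1 Df + … from the top degree down determines the c_i
solution: c_0 = 1/2, c_1 = 3/2, c_2 = 2, c_3 = -3

c_0 = 1/2, c_1 = 3/2, c_2 = 2, c_3 = -3


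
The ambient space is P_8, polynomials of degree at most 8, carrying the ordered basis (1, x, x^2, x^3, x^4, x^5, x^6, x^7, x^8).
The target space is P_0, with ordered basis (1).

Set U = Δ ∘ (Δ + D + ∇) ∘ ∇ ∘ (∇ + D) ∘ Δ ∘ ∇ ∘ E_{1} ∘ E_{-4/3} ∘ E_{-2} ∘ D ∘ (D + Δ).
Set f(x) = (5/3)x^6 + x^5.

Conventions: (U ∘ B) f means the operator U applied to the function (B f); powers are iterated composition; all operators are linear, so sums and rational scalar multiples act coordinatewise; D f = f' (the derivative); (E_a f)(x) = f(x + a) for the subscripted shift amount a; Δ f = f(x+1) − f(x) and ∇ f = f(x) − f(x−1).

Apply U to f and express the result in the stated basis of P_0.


D f = 10x^5 + 5x^4
Δ f = 10x^5 + 30x^4 + (130/3)x^3 + 35x^2 + 15x + 8/3
(D + Δ) f = 20x^5 + 35x^4 + (130/3)x^3 + 35x^2 + 15x + 8/3
D (D + Δ) f = 100x^4 + 140x^3 + 130x^2 + 70x + 15
E_{-2} D (D + Δ) f = 100x^4 - 660x^3 + 1690x^2 - 1970x + 875
E_{-4/3} E_{-2} D (D + Δ) f = 100x^4 - (3580/3)x^3 + (16190/3)x^2 - (295510/27)x + 679315/81
E_{1} (E_{-4/3} ∘ E_{-2}) D (D + Δ) f = 100x^4 - (2380/3)x^3 + (7250/3)x^2 - (89950/27)x + 141355/81
∇ (E_{1} ∘ E_{-4/3} ∘ E_{-2} ∘ D) (D + Δ) f = 400x^3 - 2980x^2 + (22840/3)x - 179320/27
Δ ∇ (E_{1} ∘ E_{-4/3} ∘ E_{-2} ∘ D) (D + Δ) f = 1200x^2 - 4760x + 15100/3
∇ (Δ ∘ ∇ ∘ E_{1} ∘ E_{-4/3} ∘ E_{-2} ∘ D ∘ (D + Δ)) f = 2400x - 5960
D (Δ ∘ ∇ ∘ E_{1} ∘ E_{-4/3} ∘ E_{-2} ∘ D ∘ (D + Δ)) f = 2400x - 4760
(∇ + D) (Δ ∘ ∇ ∘ E_{1} ∘ E_{-4/3} ∘ E_{-2} ∘ D ∘ (D + Δ)) f = 4800x - 10720
∇ (∇ + D) (Δ ∘ ∇ ∘ E_{1} ∘ E_{-4/3} ∘ E_{-2} ∘ D ∘ (D + Δ)) f = 4800
Δ ∇ (∇ + D) (Δ ∘ ∇ ∘ E_{1} ∘ E_{-4/3} ∘ E_{-2} ∘ D ∘ (D + Δ)) f = 0
D ∇ (∇ + D) (Δ ∘ ∇ ∘ E_{1} ∘ E_{-4/3} ∘ E_{-2} ∘ D ∘ (D + Δ)) f = 0
∇ ∇ (∇ + D) (Δ ∘ ∇ ∘ E_{1} ∘ E_{-4/3} ∘ E_{-2} ∘ D ∘ (D + Δ)) f = 0
(Δ + D + ∇) ∇ (∇ + D) (Δ ∘ ∇ ∘ E_{1} ∘ E_{-4/3} ∘ E_{-2} ∘ D ∘ (D + Δ)) f = 0
Δ (Δ + D + ∇) ∇ (∇ + D) (Δ ∘ ∇ ∘ E_{1} ∘ E_{-4/3} ∘ E_{-2} ∘ D ∘ (D + Δ)) f = 0

the image equals g(x) = 0


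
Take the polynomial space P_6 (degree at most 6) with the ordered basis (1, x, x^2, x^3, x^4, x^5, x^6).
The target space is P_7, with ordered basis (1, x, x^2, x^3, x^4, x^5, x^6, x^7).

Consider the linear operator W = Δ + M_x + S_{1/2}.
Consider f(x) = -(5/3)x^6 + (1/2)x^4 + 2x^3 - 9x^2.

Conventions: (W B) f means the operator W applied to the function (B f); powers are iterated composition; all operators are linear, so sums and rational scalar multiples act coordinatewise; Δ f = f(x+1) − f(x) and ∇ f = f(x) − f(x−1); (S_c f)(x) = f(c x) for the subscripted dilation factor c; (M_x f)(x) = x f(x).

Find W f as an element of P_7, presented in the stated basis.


the image equals g(x) = -(5/3)x^7 - (5/192)x^6 - (19/2)x^5 - (735/32)x^4 - (481/12)x^3 - (73/4)x^2 - 20x - 49/6

Δ f = -10x^5 - 25x^4 - (94/3)x^3 - 16x^2 - 20x - 49/6
M_x f = -(5/3)x^7 + (1/2)x^5 + 2x^4 - 9x^3
S_{1/2} f = -(5/192)x^6 + (1/32)x^4 + (1/4)x^3 - (9/4)x^2
(Δ + M_x + S_{1/2}) f = -(5/3)x^7 - (5/192)x^6 - (19/2)x^5 - (735/32)x^4 - (481/12)x^3 - (73/4)x^2 - 20x - 49/6


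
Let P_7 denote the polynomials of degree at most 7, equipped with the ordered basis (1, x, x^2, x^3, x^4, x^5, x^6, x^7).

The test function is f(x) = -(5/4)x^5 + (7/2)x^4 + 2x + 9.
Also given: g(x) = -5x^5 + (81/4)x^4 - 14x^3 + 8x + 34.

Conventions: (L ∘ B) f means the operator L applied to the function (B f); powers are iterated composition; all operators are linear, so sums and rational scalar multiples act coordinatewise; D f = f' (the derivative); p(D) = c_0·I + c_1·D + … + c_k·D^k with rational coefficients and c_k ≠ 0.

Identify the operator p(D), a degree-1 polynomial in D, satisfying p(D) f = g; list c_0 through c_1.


p(D) = 4·I − D, i.e. c_0 = 4, c_1 = -1

D^0 f = -(5/4)x^5 + (7/2)x^4 + 2x + 9
D^1 f = -(25/4)x^4 + 14x^3 + 2
matching coefficients of g against c_0 f + c_1 Df + … from the top degree down determines the c_i
solution: c_0 = 4, c_1 = -1


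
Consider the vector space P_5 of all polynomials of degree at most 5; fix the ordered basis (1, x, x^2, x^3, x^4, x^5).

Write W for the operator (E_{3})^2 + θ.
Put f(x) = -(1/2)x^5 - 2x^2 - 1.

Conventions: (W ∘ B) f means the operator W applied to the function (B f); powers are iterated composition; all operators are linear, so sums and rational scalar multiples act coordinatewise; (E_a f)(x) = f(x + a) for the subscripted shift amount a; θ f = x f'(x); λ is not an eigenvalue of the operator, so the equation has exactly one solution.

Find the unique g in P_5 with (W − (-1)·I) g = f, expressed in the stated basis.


write g with unknown coordinates in the stated basis and equate coefficients in (W − (-1)·I) g = f
solving from the highest basis element down gives g = -(1/14)x^5 + (5/14)x^4 + (24/7)x^3 + (47/14)x^2 - (598/7)x - 1801/14
check: W g = -(3/7)x^5 - (5/14)x^4 - (24/7)x^3 - (75/14)x^2 + (598/7)x + 1787/14
so W g − (-1)·g = -(1/2)x^5 - 2x^2 - 1 = f ✓

the image equals g(x) = -(1/14)x^5 + (5/14)x^4 + (24/7)x^3 + (47/14)x^2 - (598/7)x - 1801/14


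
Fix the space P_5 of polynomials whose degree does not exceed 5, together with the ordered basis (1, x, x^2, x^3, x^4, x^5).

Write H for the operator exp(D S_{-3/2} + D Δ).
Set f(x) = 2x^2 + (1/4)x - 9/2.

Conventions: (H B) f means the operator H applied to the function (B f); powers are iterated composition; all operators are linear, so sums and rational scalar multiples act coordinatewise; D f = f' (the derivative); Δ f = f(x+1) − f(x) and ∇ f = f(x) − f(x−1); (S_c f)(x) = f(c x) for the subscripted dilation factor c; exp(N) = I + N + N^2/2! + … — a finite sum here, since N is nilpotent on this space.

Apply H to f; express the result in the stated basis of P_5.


g(x) = 2x^2 + (37/4)x - 61/8

order-1 term: 9x + 29/8
order-2 term: -27/4
the series for exp(D S_{-3/2} + D Δ) f terminates at order 2
exp(D S_{-3/2} + D Δ) f = 2x^2 + (37/4)x - 61/8


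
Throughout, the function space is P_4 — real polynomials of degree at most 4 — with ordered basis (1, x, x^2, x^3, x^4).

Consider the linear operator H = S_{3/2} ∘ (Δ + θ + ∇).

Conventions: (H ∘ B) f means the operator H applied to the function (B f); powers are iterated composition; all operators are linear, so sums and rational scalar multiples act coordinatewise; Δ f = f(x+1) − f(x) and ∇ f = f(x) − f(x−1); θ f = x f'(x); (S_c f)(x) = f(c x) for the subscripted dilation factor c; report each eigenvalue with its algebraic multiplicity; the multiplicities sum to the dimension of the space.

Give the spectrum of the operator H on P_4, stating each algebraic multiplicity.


image of 1: 0
image of x: (3/2)x + 2
image of x^2: (9/2)x^2 + 6x
image of x^3: (81/8)x^3 + (27/2)x^2 + 2
image of x^4: (81/4)x^4 + 27x^3 + 12x
the matrix is upper triangular; its diagonal is (0, 3/2, 9/2, 81/8, 81/4)
for a triangular matrix the eigenvalues are the diagonal entries, with algebraic multiplicity their repetition count

λ = 0 (multiplicity 1), λ = 3/2 (multiplicity 1), λ = 9/2 (multiplicity 1), λ = 81/8 (multiplicity 1), λ = 81/4 (multiplicity 1)


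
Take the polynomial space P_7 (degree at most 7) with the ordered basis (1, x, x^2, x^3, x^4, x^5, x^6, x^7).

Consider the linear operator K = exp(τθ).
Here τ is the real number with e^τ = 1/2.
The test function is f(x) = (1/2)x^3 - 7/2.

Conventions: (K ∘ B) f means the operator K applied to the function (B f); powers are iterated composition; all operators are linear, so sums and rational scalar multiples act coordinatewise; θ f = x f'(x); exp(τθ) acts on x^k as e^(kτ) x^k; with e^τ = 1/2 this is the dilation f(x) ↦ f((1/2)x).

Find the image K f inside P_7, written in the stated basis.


exp(τθ) x^k = e^(kτ) x^k; with e^τ = 1/2 this sends x^k to (1/2)^k x^k
x^3 ↦ 1/8 x^3
applying this coordinatewise to f: exp(τθ) f = (1/16)x^3 - 7/2

g(x) = (1/16)x^3 - 7/2


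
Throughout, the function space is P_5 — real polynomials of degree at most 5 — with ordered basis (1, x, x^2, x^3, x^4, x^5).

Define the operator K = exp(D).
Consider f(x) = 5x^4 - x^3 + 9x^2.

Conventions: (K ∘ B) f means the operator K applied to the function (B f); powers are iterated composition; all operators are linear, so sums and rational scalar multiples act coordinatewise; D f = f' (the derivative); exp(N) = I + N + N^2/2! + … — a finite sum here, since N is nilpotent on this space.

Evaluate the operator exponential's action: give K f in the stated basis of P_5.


the result is g(x) = 5x^4 + 19x^3 + 36x^2 + 35x + 13

order-1 term: 20x^3 - 3x^2 + 18x
order-2 term: 30x^2 - 3x + 9
order-3 term: 20x - 1
order-4 term: 5
the series for exp(D) f terminates at order 4
exp(D) f = 5x^4 + 19x^3 + 36x^2 + 35x + 13


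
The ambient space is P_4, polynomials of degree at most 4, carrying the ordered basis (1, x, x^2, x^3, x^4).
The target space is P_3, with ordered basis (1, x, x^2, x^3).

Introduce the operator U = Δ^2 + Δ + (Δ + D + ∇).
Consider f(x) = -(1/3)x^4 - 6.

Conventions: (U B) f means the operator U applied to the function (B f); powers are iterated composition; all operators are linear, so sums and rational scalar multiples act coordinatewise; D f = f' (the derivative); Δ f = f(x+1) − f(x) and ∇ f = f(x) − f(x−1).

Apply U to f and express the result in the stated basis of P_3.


g(x) = -(16/3)x^3 - 6x^2 - 12x - 5

Δ f = -(4/3)x^3 - 2x^2 - (4/3)x - 1/3
Δ Δ f = -4x^2 - 8x - 14/3
Δ f = -(4/3)x^3 - 2x^2 - (4/3)x - 1/3
Δ f = -(4/3)x^3 - 2x^2 - (4/3)x - 1/3
D f = -(4/3)x^3
∇ f = -(4/3)x^3 + 2x^2 - (4/3)x + 1/3
(Δ + D + ∇) f = -4x^3 - (8/3)x
(Δ^2 + Δ + (Δ + D + ∇)) f = -(16/3)x^3 - 6x^2 - 12x - 5


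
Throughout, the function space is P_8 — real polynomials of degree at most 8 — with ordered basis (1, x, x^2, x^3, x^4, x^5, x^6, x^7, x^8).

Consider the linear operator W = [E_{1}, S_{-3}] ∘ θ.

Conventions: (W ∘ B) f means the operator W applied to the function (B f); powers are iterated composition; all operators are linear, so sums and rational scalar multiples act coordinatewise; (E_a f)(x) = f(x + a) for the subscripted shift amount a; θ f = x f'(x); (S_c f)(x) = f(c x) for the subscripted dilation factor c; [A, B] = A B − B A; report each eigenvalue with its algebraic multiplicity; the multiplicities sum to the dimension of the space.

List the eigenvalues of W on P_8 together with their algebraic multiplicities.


image of 1: 0
image of x: -4
image of x^2: 48x + 16
image of x^3: -324x^2 - 216x - 84
image of x^4: 1728x^3 + 1728x^2 + 1344x + 320
image of x^5: -8100x^4 - 10800x^3 - 12600x^2 - 6000x - 1220
image of x^6: 34992x^5 + 58320x^4 + 90720x^3 + 64800x^2 + 26352x + 4368
image of x^7: -142884x^6 - 285768x^5 - 555660x^4 - 529200x^3 - 322812x^2 - 107016x - 15316
image of x^8: 559872x^7 + 1306368x^6 + 3048192x^5 + 3628800x^4 + 2951424x^3 + 1467648x^2 + 420096x + 52480
the matrix is upper triangular; its diagonal is (0, 0, 0, 0, 0, 0, 0, 0, 0)
for a triangular matrix the eigenvalues are the diagonal entries, with algebraic multiplicity their repetition count

λ = 0 (multiplicity 9)


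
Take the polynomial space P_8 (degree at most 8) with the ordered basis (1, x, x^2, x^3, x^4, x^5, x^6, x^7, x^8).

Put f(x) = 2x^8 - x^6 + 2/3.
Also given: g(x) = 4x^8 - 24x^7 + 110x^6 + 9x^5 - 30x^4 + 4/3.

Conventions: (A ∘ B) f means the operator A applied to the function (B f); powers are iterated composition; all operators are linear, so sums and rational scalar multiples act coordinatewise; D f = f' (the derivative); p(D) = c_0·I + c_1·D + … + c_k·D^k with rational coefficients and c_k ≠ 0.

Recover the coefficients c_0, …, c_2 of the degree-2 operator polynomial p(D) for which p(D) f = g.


p(D) = 2·I − (3/2)·D + D^2, i.e. c_0 = 2, c_1 = -3/2, c_2 = 1

D^0 f = 2x^8 - x^6 + 2/3
D^1 f = 16x^7 - 6x^5
D^2 f = 112x^6 - 30x^4
matching coefficients of g against c_0 f + c_1 Df + … from the top degree down determines the c_i
solution: c_0 = 2, c_1 = -3/2, c_2 = 1


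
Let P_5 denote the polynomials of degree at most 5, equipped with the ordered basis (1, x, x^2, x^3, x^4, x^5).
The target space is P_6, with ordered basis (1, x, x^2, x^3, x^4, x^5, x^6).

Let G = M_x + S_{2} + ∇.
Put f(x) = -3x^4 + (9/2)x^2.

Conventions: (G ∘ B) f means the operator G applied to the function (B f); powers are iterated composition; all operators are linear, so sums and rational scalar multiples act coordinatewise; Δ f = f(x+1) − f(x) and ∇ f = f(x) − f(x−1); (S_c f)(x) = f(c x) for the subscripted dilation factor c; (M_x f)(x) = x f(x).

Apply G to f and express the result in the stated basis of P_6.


g(x) = -3x^5 - 48x^4 - (15/2)x^3 + 36x^2 - 3x - 3/2

M_x f = -3x^5 + (9/2)x^3
S_{2} f = -48x^4 + 18x^2
∇ f = -12x^3 + 18x^2 - 3x - 3/2
(M_x + S_{2} + ∇) f = -3x^5 - 48x^4 - (15/2)x^3 + 36x^2 - 3x - 3/2


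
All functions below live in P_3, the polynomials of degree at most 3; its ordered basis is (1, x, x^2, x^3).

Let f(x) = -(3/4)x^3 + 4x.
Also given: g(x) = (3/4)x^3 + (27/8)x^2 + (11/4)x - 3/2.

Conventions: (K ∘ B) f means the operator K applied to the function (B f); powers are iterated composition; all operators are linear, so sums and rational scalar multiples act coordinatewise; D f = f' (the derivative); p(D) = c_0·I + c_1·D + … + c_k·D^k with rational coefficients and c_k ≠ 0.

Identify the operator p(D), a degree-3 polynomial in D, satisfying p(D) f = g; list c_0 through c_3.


p(D) = -I − (3/2)·D − (3/2)·D^2 − D^3, i.e. c_0 = -1, c_1 = -3/2, c_2 = -3/2, c_3 = -1

D^0 f = -(3/4)x^3 + 4x
D^1 f = -(9/4)x^2 + 4
D^2 f = -(9/2)x
D^3 f = -9/2
matching coefficients of g against c_0 f + c_1 Df + … from the top degree down determines the c_i
solution: c_0 = -1, c_1 = -3/2, c_2 = -3/2, c_3 = -1


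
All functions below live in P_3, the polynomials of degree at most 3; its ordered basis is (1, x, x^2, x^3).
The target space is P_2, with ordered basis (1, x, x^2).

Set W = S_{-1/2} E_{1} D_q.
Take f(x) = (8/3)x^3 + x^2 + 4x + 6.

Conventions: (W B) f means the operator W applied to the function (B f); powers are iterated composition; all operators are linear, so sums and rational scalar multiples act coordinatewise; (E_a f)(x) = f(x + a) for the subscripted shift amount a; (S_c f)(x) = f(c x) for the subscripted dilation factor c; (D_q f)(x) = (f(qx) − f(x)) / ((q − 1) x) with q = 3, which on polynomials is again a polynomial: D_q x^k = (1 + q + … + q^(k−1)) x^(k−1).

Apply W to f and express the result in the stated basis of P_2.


the result is g(x) = (26/3)x^2 - (110/3)x + 128/3

D_q f = (104/3)x^2 + 4x + 4
E_{1} D_q f = (104/3)x^2 + (220/3)x + 128/3
S_{-1/2} (E_{1} D_q) f = (26/3)x^2 - (110/3)x + 128/3


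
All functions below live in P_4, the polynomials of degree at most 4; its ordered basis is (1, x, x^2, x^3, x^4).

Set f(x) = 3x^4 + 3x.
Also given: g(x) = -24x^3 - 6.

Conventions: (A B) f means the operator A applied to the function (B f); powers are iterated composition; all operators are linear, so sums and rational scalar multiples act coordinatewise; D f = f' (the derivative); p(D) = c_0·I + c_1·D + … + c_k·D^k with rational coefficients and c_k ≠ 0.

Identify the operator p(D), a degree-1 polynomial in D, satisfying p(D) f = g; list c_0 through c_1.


c_0 = 0, c_1 = -2

D^0 f = 3x^4 + 3x
D^1 f = 12x^3 + 3
matching coefficients of g against c_0 f + c_1 Df + … from the top degree down determines the c_i
solution: c_0 = 0, c_1 = -2


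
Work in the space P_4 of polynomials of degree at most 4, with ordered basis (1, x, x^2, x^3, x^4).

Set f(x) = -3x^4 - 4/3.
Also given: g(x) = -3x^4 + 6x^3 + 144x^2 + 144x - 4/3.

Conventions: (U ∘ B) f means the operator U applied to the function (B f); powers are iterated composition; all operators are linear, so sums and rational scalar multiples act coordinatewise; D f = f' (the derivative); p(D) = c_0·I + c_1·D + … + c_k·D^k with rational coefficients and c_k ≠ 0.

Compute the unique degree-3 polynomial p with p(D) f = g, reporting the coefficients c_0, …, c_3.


D^0 f = -3x^4 - 4/3
D^1 f = -12x^3
D^2 f = -36x^2
D^3 f = -72x
matching coefficients of g against c_0 f + c_1 Df + … from the top degree down determines the c_i
solution: c_0 = 1, c_1 = -1/2, c_2 = -4, c_3 = -2

c_0 = 1, c_1 = -1/2, c_2 = -4, c_3 = -2
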